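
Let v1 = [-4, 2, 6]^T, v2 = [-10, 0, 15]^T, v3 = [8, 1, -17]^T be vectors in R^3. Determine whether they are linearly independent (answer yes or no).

yes

Form the matrix with these vectors as rows and row reduce.
R2 ← R2 − (5/2)·R1: [0, -5, 0]
R3 ← R3 + (2)·R1: [0, 5, -5]
R3 ← R3 + R2: [0, 0, -5]
3 nonzero rows, so the 3 vectors span a space of dimension 3.
Since 3 = 3, the vectors are linearly independent.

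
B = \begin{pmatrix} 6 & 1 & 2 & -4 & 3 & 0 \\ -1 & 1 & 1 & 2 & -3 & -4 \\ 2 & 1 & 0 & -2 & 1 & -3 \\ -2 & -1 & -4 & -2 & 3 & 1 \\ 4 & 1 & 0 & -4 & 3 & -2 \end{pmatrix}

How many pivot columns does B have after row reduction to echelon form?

3

Row reduce to echelon form.
R2 ← R2 + (1/6)·R1: [0, 7/6, 4/3, 4/3, -5/2, -4]
R3 ← R3 − (1/3)·R1: [0, 2/3, -2/3, -2/3, 0, -3]
R4 ← R4 + (1/3)·R1: [0, -2/3, -10/3, -10/3, 4, 1]
R5 ← R5 − (2/3)·R1: [0, 1/3, -4/3, -4/3, 1, -2]
R3 ← R3 − (4/7)·R2: [0, 0, -10/7, -10/7, 10/7, -5/7]
R4 ← R4 + (4/7)·R2: [0, 0, -18/7, -18/7, 18/7, -9/7]
R5 ← R5 − (2/7)·R2: [0, 0, -12/7, -12/7, 12/7, -6/7]
R4 ← R4 − (9/5)·R3: [0, 0, 0, 0, 0, 0]
R5 ← R5 − (6/5)·R3: [0, 0, 0, 0, 0, 0]
Echelon form has 3 nonzero rows, so rank(B) = 3.
Each nonzero row contributes one pivot column: 3 pivot columns.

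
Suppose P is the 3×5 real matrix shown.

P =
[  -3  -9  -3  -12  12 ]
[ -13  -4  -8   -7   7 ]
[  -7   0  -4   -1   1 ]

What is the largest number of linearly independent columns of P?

2

Row reduce to echelon form.
R2 ← R2 − (13/3)·R1: [0, 35, 5, 45, -45]
R3 ← R3 − (7/3)·R1: [0, 21, 3, 27, -27]
R3 ← R3 − (3/5)·R2: [0, 0, 0, 0, 0]
Echelon form has 2 nonzero rows, so rank(P) = 2.
The rank gives the maximum number of linearly independent columns: 2.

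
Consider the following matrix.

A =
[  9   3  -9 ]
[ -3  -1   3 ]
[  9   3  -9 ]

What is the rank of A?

1

Row reduce to echelon form.
R2 ← R2 + (1/3)·R1: [0, 0, 0]
R3 ← R3 − R1: [0, 0, 0]
Echelon form has 1 nonzero row, so rank(A) = 1.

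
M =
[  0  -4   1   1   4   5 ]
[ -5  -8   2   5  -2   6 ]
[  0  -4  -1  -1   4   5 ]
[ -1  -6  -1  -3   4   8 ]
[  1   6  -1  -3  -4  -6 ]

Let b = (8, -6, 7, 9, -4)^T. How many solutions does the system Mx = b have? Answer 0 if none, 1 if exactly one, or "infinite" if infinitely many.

Row reduce the augmented matrix [M | b].
Swap R1 ↔ R2
R4 ← R4 − (1/5)·R1: [0, -22/5, -7/5, -4, 22/5, 34/5, 51/5]
R5 ← R5 + (1/5)·R1: [0, 22/5, -3/5, -2, -22/5, -24/5, -26/5]
R3 ← R3 − R2: [0, 0, -2, -2, 0, 0, -1]
R4 ← R4 − (11/10)·R2: [0, 0, -5/2, -51/10, 0, 13/10, 7/5]
R5 ← R5 + (11/10)·R2: [0, 0, 1/2, -9/10, 0, 7/10, 18/5]
R4 ← R4 − (5/4)·R3: [0, 0, 0, -13/5, 0, 13/10, 53/20]
R5 ← R5 + (1/4)·R3: [0, 0, 0, -7/5, 0, 7/10, 67/20]
R5 ← R5 − (7/13)·R4: [0, 0, 0, 0, 0, 0, 25/13]
The echelon form has 5 nonzero rows; the last pivot sits in the augmented column, so rank(M) = 4 but rank([M|b]) = 5.
Since the ranks differ, the system is inconsistent.
It has no solutions.

0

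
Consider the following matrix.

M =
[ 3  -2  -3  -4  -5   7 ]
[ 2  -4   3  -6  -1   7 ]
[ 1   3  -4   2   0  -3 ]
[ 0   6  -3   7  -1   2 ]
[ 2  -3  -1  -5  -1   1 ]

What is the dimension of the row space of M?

5

Row reduce to echelon form.
R2 ← R2 − (2/3)·R1: [0, -8/3, 5, -10/3, 7/3, 7/3]
R3 ← R3 − (1/3)·R1: [0, 11/3, -3, 10/3, 5/3, -16/3]
R5 ← R5 − (2/3)·R1: [0, -5/3, 1, -7/3, 7/3, -11/3]
R3 ← R3 + (11/8)·R2: [0, 0, 31/8, -5/4, 39/8, -17/8]
R4 ← R4 + (9/4)·R2: [0, 0, 33/4, -1/2, 17/4, 29/4]
R5 ← R5 − (5/8)·R2: [0, 0, -17/8, -1/4, 7/8, -41/8]
R4 ← R4 − (66/31)·R3: [0, 0, 0, 67/31, -190/31, 365/31]
R5 ← R5 + (17/31)·R3: [0, 0, 0, -29/31, 110/31, -195/31]
R5 ← R5 + (29/67)·R4: [0, 0, 0, 0, 60/67, -80/67]
Echelon form has 5 nonzero rows, so rank(M) = 5.
The row space has dimension equal to the rank: 5.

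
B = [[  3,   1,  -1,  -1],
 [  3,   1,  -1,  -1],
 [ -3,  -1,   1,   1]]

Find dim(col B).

1

Row reduce to echelon form.
R2 ← R2 − R1: [0, 0, 0, 0]
R3 ← R3 + R1: [0, 0, 0, 0]
Echelon form has 1 nonzero row, so rank(B) = 1.
The column space has dimension equal to the rank: 1.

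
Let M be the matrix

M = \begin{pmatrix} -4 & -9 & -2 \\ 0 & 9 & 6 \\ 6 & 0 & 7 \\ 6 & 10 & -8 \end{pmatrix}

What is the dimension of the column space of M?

3

Row reduce to echelon form.
R3 ← R3 + (3/2)·R1: [0, -27/2, 4]
R4 ← R4 + (3/2)·R1: [0, -7/2, -11]
R3 ← R3 + (3/2)·R2: [0, 0, 13]
R4 ← R4 + (7/18)·R2: [0, 0, -26/3]
R4 ← R4 + (2/3)·R3: [0, 0, 0]
Echelon form has 3 nonzero rows, so rank(M) = 3.
The column space has dimension equal to the rank: 3.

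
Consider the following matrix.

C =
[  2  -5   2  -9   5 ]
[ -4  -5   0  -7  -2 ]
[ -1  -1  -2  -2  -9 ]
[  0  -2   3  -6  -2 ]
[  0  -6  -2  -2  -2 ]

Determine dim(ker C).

0

Row reduce to echelon form.
R2 ← R2 + (2)·R1: [0, -15, 4, -25, 8]
R3 ← R3 + (1/2)·R1: [0, -7/2, -1, -13/2, -13/2]
R3 ← R3 − (7/30)·R2: [0, 0, -29/15, -2/3, -251/30]
R4 ← R4 − (2/15)·R2: [0, 0, 37/15, -8/3, -46/15]
R5 ← R5 − (2/5)·R2: [0, 0, -18/5, 8, -26/5]
R4 ← R4 + (37/29)·R3: [0, 0, 0, -102/29, -797/58]
R5 ← R5 − (54/29)·R3: [0, 0, 0, 268/29, 301/29]
R5 ← R5 + (134/51)·R4: [0, 0, 0, 0, -1312/51]
5 nonzero rows, so rank(C) = 5.
C has 5 columns; by rank–nullity, nullity = 5 − 5 = 0.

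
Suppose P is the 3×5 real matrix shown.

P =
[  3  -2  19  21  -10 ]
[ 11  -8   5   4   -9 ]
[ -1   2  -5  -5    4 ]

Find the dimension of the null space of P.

2

Row reduce to echelon form.
R2 ← R2 − (11/3)·R1: [0, -2/3, -194/3, -73, 83/3]
R3 ← R3 + (1/3)·R1: [0, 4/3, 4/3, 2, 2/3]
R3 ← R3 + (2)·R2: [0, 0, -128, -144, 56]
3 nonzero rows, so rank(P) = 3.
P has 5 columns; by rank–nullity, nullity = 5 − 3 = 2.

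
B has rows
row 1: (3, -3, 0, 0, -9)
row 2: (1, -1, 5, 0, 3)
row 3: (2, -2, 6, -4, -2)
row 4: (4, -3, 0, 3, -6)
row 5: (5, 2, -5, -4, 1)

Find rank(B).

4

Row reduce to echelon form.
R2 ← R2 − (1/3)·R1: [0, 0, 5, 0, 6]
R3 ← R3 − (2/3)·R1: [0, 0, 6, -4, 4]
R4 ← R4 − (4/3)·R1: [0, 1, 0, 3, 6]
R5 ← R5 − (5/3)·R1: [0, 7, -5, -4, 16]
Swap R2 ↔ R4
R5 ← R5 − (7)·R2: [0, 0, -5, -25, -26]
R4 ← R4 − (5/6)·R3: [0, 0, 0, 10/3, 8/3]
R5 ← R5 + (5/6)·R3: [0, 0, 0, -85/3, -68/3]
R5 ← R5 + (17/2)·R4: [0, 0, 0, 0, 0]
Echelon form has 4 nonzero rows, so rank(B) = 4.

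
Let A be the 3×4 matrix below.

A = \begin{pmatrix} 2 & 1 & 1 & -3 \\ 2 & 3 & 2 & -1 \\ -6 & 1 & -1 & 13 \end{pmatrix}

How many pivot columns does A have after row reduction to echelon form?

Row reduce to echelon form.
R2 ← R2 − R1: [0, 2, 1, 2]
R3 ← R3 + (3)·R1: [0, 4, 2, 4]
R3 ← R3 − (2)·R2: [0, 0, 0, 0]
Echelon form has 2 nonzero rows, so rank(A) = 2.
Each nonzero row contributes one pivot column: 2 pivot columns.

2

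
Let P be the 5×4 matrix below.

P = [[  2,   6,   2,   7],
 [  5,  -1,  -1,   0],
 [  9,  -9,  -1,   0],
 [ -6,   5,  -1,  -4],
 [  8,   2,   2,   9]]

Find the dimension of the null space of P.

Row reduce to echelon form.
R2 ← R2 − (5/2)·R1: [0, -16, -6, -35/2]
R3 ← R3 − (9/2)·R1: [0, -36, -10, -63/2]
R4 ← R4 + (3)·R1: [0, 23, 5, 17]
R5 ← R5 − (4)·R1: [0, -22, -6, -19]
R3 ← R3 − (9/4)·R2: [0, 0, 7/2, 63/8]
R4 ← R4 + (23/16)·R2: [0, 0, -29/8, -261/32]
R5 ← R5 − (11/8)·R2: [0, 0, 9/4, 81/16]
R4 ← R4 + (29/28)·R3: [0, 0, 0, 0]
R5 ← R5 − (9/14)·R3: [0, 0, 0, 0]
3 nonzero rows, so rank(P) = 3.
P has 4 columns; by rank–nullity, nullity = 4 − 3 = 1.

1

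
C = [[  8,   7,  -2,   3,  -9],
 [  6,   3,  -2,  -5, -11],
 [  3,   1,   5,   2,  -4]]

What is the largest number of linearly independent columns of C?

3

Row reduce to echelon form.
R2 ← R2 − (3/4)·R1: [0, -9/4, -1/2, -29/4, -17/4]
R3 ← R3 − (3/8)·R1: [0, -13/8, 23/4, 7/8, -5/8]
R3 ← R3 − (13/18)·R2: [0, 0, 55/9, 55/9, 22/9]
Echelon form has 3 nonzero rows, so rank(C) = 3.
The rank gives the maximum number of linearly independent columns: 3.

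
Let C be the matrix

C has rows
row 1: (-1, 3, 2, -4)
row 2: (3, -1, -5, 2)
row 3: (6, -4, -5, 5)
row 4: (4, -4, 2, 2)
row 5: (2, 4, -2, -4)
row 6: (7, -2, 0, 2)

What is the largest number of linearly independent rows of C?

4

Row reduce to echelon form.
R2 ← R2 + (3)·R1: [0, 8, 1, -10]
R3 ← R3 + (6)·R1: [0, 14, 7, -19]
R4 ← R4 + (4)·R1: [0, 8, 10, -14]
R5 ← R5 + (2)·R1: [0, 10, 2, -12]
R6 ← R6 + (7)·R1: [0, 19, 14, -26]
R3 ← R3 − (7/4)·R2: [0, 0, 21/4, -3/2]
R4 ← R4 − R2: [0, 0, 9, -4]
R5 ← R5 − (5/4)·R2: [0, 0, 3/4, 1/2]
R6 ← R6 − (19/8)·R2: [0, 0, 93/8, -9/4]
R4 ← R4 − (12/7)·R3: [0, 0, 0, -10/7]
R5 ← R5 − (1/7)·R3: [0, 0, 0, 5/7]
R6 ← R6 − (31/14)·R3: [0, 0, 0, 15/14]
R5 ← R5 + (1/2)·R4: [0, 0, 0, 0]
R6 ← R6 + (3/4)·R4: [0, 0, 0, 0]
Echelon form has 4 nonzero rows, so rank(C) = 4.
The rank gives the maximum number of linearly independent rows: 4.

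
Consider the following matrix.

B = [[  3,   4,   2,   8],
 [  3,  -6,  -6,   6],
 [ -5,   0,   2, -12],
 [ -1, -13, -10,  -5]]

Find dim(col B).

2

Row reduce to echelon form.
R2 ← R2 − R1: [0, -10, -8, -2]
R3 ← R3 + (5/3)·R1: [0, 20/3, 16/3, 4/3]
R4 ← R4 + (1/3)·R1: [0, -35/3, -28/3, -7/3]
R3 ← R3 + (2/3)·R2: [0, 0, 0, 0]
R4 ← R4 − (7/6)·R2: [0, 0, 0, 0]
Echelon form has 2 nonzero rows, so rank(B) = 2.
The column space has dimension equal to the rank: 2.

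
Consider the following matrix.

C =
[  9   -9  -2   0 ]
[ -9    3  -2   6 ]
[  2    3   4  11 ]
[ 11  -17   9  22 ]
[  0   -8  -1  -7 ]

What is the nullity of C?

0

Row reduce to echelon form.
R2 ← R2 + R1: [0, -6, -4, 6]
R3 ← R3 − (2/9)·R1: [0, 5, 40/9, 11]
R4 ← R4 − (11/9)·R1: [0, -6, 103/9, 22]
R3 ← R3 + (5/6)·R2: [0, 0, 10/9, 16]
R4 ← R4 − R2: [0, 0, 139/9, 16]
R5 ← R5 − (4/3)·R2: [0, 0, 13/3, -15]
R4 ← R4 − (139/10)·R3: [0, 0, 0, -1032/5]
R5 ← R5 − (39/10)·R3: [0, 0, 0, -387/5]
R5 ← R5 − (3/8)·R4: [0, 0, 0, 0]
4 nonzero rows, so rank(C) = 4.
C has 4 columns; by rank–nullity, nullity = 4 − 4 = 0.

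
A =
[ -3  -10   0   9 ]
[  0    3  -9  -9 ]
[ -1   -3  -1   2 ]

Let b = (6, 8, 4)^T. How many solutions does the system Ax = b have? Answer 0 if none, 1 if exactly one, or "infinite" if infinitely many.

Row reduce the augmented matrix [A | b].
R3 ← R3 − (1/3)·R1: [0, 1/3, -1, -1, 2]
R3 ← R3 − (1/9)·R2: [0, 0, 0, 0, 10/9]
The echelon form has 3 nonzero rows; the last pivot sits in the augmented column, so rank(A) = 2 but rank([A|b]) = 3.
Since the ranks differ, the system is inconsistent.
It has no solutions.

0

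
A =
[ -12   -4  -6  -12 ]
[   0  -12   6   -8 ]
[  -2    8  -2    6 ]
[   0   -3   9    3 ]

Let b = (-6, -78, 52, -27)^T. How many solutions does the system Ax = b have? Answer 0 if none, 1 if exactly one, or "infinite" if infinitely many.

infinite

Row reduce the augmented matrix [A | b].
R3 ← R3 − (1/6)·R1: [0, 26/3, -1, 8, 53]
R3 ← R3 + (13/18)·R2: [0, 0, 10/3, 20/9, -10/3]
R4 ← R4 − (1/4)·R2: [0, 0, 15/2, 5, -15/2]
R4 ← R4 − (9/4)·R3: [0, 0, 0, 0, 0]
The echelon form has 3 nonzero rows, and every pivot lies in the first 4 columns, so rank(A) = rank([A|b]) = 3.
The system is consistent.
rank = 3 < 4 unknowns, so there are infinitely many solutions.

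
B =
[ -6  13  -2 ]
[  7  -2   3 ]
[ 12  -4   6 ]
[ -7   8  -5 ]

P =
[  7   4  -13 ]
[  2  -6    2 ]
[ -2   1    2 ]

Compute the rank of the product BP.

First compute BP:
[[-12, -104, 100],
 [ 39,  43, -89],
 [ 64,  78, -152],
 [-23, -81,  97]]
Now row reduce the product.
R2 ← R2 + (13/4)·R1: [0, -295, 236]
R3 ← R3 + (16/3)·R1: [0, -1430/3, 1144/3]
R4 ← R4 − (23/12)·R1: [0, 355/3, -284/3]
R3 ← R3 − (286/177)·R2: [0, 0, 0]
R4 ← R4 + (71/177)·R2: [0, 0, 0]
2 nonzero rows, so rank(BP) = 2.

2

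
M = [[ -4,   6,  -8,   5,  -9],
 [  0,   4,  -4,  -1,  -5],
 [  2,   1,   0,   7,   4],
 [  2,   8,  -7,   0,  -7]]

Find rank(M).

Row reduce to echelon form.
R3 ← R3 + (1/2)·R1: [0, 4, -4, 19/2, -1/2]
R4 ← R4 + (1/2)·R1: [0, 11, -11, 5/2, -23/2]
R3 ← R3 − R2: [0, 0, 0, 21/2, 9/2]
R4 ← R4 − (11/4)·R2: [0, 0, 0, 21/4, 9/4]
R4 ← R4 − (1/2)·R3: [0, 0, 0, 0, 0]
Echelon form has 3 nonzero rows, so rank(M) = 3.

3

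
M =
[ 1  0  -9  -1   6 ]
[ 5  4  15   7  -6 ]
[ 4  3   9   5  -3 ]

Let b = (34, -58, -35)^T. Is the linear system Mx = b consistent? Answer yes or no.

Row reduce the augmented matrix [M | b].
R2 ← R2 − (5)·R1: [0, 4, 60, 12, -36, -228]
R3 ← R3 − (4)·R1: [0, 3, 45, 9, -27, -171]
R3 ← R3 − (3/4)·R2: [0, 0, 0, 0, 0, 0]
The echelon form has 2 nonzero rows, and every pivot lies in the first 5 columns, so rank(M) = rank([M|b]) = 2.
The system is consistent.

yes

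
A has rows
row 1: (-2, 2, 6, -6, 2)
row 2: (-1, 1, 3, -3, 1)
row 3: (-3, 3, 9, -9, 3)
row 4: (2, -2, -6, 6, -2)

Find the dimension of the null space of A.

Row reduce to echelon form.
R2 ← R2 − (1/2)·R1: [0, 0, 0, 0, 0]
R3 ← R3 − (3/2)·R1: [0, 0, 0, 0, 0]
R4 ← R4 + R1: [0, 0, 0, 0, 0]
1 nonzero row, so rank(A) = 1.
A has 5 columns; by rank–nullity, nullity = 5 − 1 = 4.

4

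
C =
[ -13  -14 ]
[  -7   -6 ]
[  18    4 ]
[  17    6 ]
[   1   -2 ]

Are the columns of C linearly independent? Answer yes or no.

Row reduce C to echelon form.
R2 ← R2 − (7/13)·R1: [0, 20/13]
R3 ← R3 + (18/13)·R1: [0, -200/13]
R4 ← R4 + (17/13)·R1: [0, -160/13]
R5 ← R5 + (1/13)·R1: [0, -40/13]
R3 ← R3 + (10)·R2: [0, 0]
R4 ← R4 + (8)·R2: [0, 0]
R5 ← R5 + (2)·R2: [0, 0]
2 pivots among 2 columns.
Every column is a pivot column, so the columns are linearly independent.

yes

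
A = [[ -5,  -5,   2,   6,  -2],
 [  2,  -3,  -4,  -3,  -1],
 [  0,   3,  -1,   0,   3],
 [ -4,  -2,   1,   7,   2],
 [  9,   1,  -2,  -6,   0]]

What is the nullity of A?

Row reduce to echelon form.
R2 ← R2 + (2/5)·R1: [0, -5, -16/5, -3/5, -9/5]
R4 ← R4 − (4/5)·R1: [0, 2, -3/5, 11/5, 18/5]
R5 ← R5 + (9/5)·R1: [0, -8, 8/5, 24/5, -18/5]
R3 ← R3 + (3/5)·R2: [0, 0, -73/25, -9/25, 48/25]
R4 ← R4 + (2/5)·R2: [0, 0, -47/25, 49/25, 72/25]
R5 ← R5 − (8/5)·R2: [0, 0, 168/25, 144/25, -18/25]
R4 ← R4 − (47/73)·R3: [0, 0, 0, 160/73, 120/73]
R5 ← R5 + (168/73)·R3: [0, 0, 0, 360/73, 270/73]
R5 ← R5 − (9/4)·R4: [0, 0, 0, 0, 0]
4 nonzero rows, so rank(A) = 4.
A has 5 columns; by rank–nullity, nullity = 5 − 4 = 1.

1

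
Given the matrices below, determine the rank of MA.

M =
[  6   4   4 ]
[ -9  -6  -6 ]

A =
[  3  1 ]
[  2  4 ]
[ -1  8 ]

First compute MA:
[[ 22,  54],
 [-33, -81]]
Now row reduce the product.
R2 ← R2 + (3/2)·R1: [0, 0]
1 nonzero row, so rank(MA) = 1.

1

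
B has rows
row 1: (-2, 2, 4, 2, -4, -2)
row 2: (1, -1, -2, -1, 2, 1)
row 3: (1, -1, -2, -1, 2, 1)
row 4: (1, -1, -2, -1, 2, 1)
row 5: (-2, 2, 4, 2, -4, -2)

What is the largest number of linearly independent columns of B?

Row reduce to echelon form.
R2 ← R2 + (1/2)·R1: [0, 0, 0, 0, 0, 0]
R3 ← R3 + (1/2)·R1: [0, 0, 0, 0, 0, 0]
R4 ← R4 + (1/2)·R1: [0, 0, 0, 0, 0, 0]
R5 ← R5 − R1: [0, 0, 0, 0, 0, 0]
Echelon form has 1 nonzero row, so rank(B) = 1.
The rank gives the maximum number of linearly independent columns: 1.

1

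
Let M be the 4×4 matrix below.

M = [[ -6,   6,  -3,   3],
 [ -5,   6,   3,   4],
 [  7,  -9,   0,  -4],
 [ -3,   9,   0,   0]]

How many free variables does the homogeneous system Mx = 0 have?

1

Row reduce to echelon form.
R2 ← R2 − (5/6)·R1: [0, 1, 11/2, 3/2]
R3 ← R3 + (7/6)·R1: [0, -2, -7/2, -1/2]
R4 ← R4 − (1/2)·R1: [0, 6, 3/2, -3/2]
R3 ← R3 + (2)·R2: [0, 0, 15/2, 5/2]
R4 ← R4 − (6)·R2: [0, 0, -63/2, -21/2]
R4 ← R4 + (21/5)·R3: [0, 0, 0, 0]
3 nonzero rows, so rank(M) = 3.
M has 4 columns; by rank–nullity, nullity = 4 − 3 = 1.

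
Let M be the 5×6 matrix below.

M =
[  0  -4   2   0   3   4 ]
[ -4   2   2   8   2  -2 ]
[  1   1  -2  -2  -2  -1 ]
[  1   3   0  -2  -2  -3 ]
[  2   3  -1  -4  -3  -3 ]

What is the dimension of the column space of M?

Row reduce to echelon form.
Swap R1 ↔ R2
R3 ← R3 + (1/4)·R1: [0, 3/2, -3/2, 0, -3/2, -3/2]
R4 ← R4 + (1/4)·R1: [0, 7/2, 1/2, 0, -3/2, -7/2]
R5 ← R5 + (1/2)·R1: [0, 4, 0, 0, -2, -4]
R3 ← R3 + (3/8)·R2: [0, 0, -3/4, 0, -3/8, 0]
R4 ← R4 + (7/8)·R2: [0, 0, 9/4, 0, 9/8, 0]
R5 ← R5 + R2: [0, 0, 2, 0, 1, 0]
R4 ← R4 + (3)·R3: [0, 0, 0, 0, 0, 0]
R5 ← R5 + (8/3)·R3: [0, 0, 0, 0, 0, 0]
Echelon form has 3 nonzero rows, so rank(M) = 3.
The column space has dimension equal to the rank: 3.

3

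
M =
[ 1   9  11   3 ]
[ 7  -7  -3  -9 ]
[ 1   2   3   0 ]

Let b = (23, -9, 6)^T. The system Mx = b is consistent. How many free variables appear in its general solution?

Row reduce the augmented matrix [M | b].
R2 ← R2 − (7)·R1: [0, -70, -80, -30, -170]
R3 ← R3 − R1: [0, -7, -8, -3, -17]
R3 ← R3 − (1/10)·R2: [0, 0, 0, 0, 0]
The echelon form has 2 nonzero rows, and every pivot lies in the first 4 columns, so rank(M) = rank([M|b]) = 2.
The system is consistent.
Free variables = (unknowns) − (rank) = 4 − 2 = 2.

2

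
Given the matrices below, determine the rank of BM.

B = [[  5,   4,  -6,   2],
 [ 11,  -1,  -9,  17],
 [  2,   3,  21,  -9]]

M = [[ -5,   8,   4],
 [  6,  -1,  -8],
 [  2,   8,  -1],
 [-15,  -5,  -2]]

First compute BM:
[[-43, -22, -10],
 [-334, -68,  27],
 [185, 226, -19]]
Now row reduce the product.
R2 ← R2 − (334/43)·R1: [0, 4424/43, 4501/43]
R3 ← R3 + (185/43)·R1: [0, 5648/43, -2667/43]
R3 ← R3 − (706/553)·R2: [0, 0, -15457/79]
3 nonzero rows, so rank(BM) = 3.

3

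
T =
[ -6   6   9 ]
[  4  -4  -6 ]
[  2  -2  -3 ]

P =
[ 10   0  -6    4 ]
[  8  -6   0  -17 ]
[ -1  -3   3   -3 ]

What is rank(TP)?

1

First compute TP:
[[-21, -63,  63, -153],
 [ 14,  42, -42, 102],
 [  7,  21, -21,  51]]
Now row reduce the product.
R2 ← R2 + (2/3)·R1: [0, 0, 0, 0]
R3 ← R3 + (1/3)·R1: [0, 0, 0, 0]
1 nonzero row, so rank(TP) = 1.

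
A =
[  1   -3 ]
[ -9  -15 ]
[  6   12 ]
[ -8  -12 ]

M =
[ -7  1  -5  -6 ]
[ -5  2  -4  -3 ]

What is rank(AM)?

2

First compute AM:
[[  8,  -5,   7,   3],
 [138, -39, 105,  99],
 [-102,  30, -78, -72],
 [116, -32,  88,  84]]
Now row reduce the product.
R2 ← R2 − (69/4)·R1: [0, 189/4, -63/4, 189/4]
R3 ← R3 + (51/4)·R1: [0, -135/4, 45/4, -135/4]
R4 ← R4 − (29/2)·R1: [0, 81/2, -27/2, 81/2]
R3 ← R3 + (5/7)·R2: [0, 0, 0, 0]
R4 ← R4 − (6/7)·R2: [0, 0, 0, 0]
2 nonzero rows, so rank(AM) = 2.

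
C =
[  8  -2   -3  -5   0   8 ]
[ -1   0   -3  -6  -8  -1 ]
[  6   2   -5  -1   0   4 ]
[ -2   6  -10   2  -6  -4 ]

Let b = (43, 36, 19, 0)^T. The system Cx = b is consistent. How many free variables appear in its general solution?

Row reduce the augmented matrix [C | b].
R2 ← R2 + (1/8)·R1: [0, -1/4, -27/8, -53/8, -8, 0, 331/8]
R3 ← R3 − (3/4)·R1: [0, 7/2, -11/4, 11/4, 0, -2, -53/4]
R4 ← R4 + (1/4)·R1: [0, 11/2, -43/4, 3/4, -6, -2, 43/4]
R3 ← R3 + (14)·R2: [0, 0, -50, -90, -112, -2, 566]
R4 ← R4 + (22)·R2: [0, 0, -85, -145, -182, -2, 921]
R4 ← R4 − (17/10)·R3: [0, 0, 0, 8, 42/5, 7/5, -206/5]
The echelon form has 4 nonzero rows, and every pivot lies in the first 6 columns, so rank(C) = rank([C|b]) = 4.
The system is consistent.
Free variables = (unknowns) − (rank) = 6 − 4 = 2.

2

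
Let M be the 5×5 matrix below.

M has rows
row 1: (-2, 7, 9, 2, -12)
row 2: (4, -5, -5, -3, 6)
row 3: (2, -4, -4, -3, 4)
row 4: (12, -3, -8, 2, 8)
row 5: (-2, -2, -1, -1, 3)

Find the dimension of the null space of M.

0

Row reduce to echelon form.
R2 ← R2 + (2)·R1: [0, 9, 13, 1, -18]
R3 ← R3 + R1: [0, 3, 5, -1, -8]
R4 ← R4 + (6)·R1: [0, 39, 46, 14, -64]
R5 ← R5 − R1: [0, -9, -10, -3, 15]
R3 ← R3 − (1/3)·R2: [0, 0, 2/3, -4/3, -2]
R4 ← R4 − (13/3)·R2: [0, 0, -31/3, 29/3, 14]
R5 ← R5 + R2: [0, 0, 3, -2, -3]
R4 ← R4 + (31/2)·R3: [0, 0, 0, -11, -17]
R5 ← R5 − (9/2)·R3: [0, 0, 0, 4, 6]
R5 ← R5 + (4/11)·R4: [0, 0, 0, 0, -2/11]
5 nonzero rows, so rank(M) = 5.
M has 5 columns; by rank–nullity, nullity = 5 − 5 = 0.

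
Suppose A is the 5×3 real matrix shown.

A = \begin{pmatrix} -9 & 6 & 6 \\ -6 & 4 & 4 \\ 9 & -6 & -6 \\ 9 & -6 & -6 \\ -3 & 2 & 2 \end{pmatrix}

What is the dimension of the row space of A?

1

Row reduce to echelon form.
R2 ← R2 − (2/3)·R1: [0, 0, 0]
R3 ← R3 + R1: [0, 0, 0]
R4 ← R4 + R1: [0, 0, 0]
R5 ← R5 − (1/3)·R1: [0, 0, 0]
Echelon form has 1 nonzero row, so rank(A) = 1.
The row space has dimension equal to the rank: 1.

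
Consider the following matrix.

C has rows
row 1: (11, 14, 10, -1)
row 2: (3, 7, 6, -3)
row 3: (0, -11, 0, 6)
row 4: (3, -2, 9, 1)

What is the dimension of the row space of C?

Row reduce to echelon form.
R2 ← R2 − (3/11)·R1: [0, 35/11, 36/11, -30/11]
R4 ← R4 − (3/11)·R1: [0, -64/11, 69/11, 14/11]
R3 ← R3 + (121/35)·R2: [0, 0, 396/35, -24/7]
R4 ← R4 + (64/35)·R2: [0, 0, 429/35, -26/7]
R4 ← R4 − (13/12)·R3: [0, 0, 0, 0]
Echelon form has 3 nonzero rows, so rank(C) = 3.
The row space has dimension equal to the rank: 3.

3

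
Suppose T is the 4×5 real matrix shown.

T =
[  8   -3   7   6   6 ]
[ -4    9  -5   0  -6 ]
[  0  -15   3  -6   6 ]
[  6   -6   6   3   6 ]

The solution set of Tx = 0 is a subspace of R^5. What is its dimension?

Row reduce to echelon form.
R2 ← R2 + (1/2)·R1: [0, 15/2, -3/2, 3, -3]
R4 ← R4 − (3/4)·R1: [0, -15/4, 3/4, -3/2, 3/2]
R3 ← R3 + (2)·R2: [0, 0, 0, 0, 0]
R4 ← R4 + (1/2)·R2: [0, 0, 0, 0, 0]
2 nonzero rows, so rank(T) = 2.
T has 5 columns; by rank–nullity, nullity = 5 − 2 = 3.

3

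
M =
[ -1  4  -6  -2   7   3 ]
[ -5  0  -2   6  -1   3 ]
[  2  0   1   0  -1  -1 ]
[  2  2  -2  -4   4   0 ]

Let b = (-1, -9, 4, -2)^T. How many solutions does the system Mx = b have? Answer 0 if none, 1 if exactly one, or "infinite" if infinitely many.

0

Row reduce the augmented matrix [M | b].
R2 ← R2 − (5)·R1: [0, -20, 28, 16, -36, -12, -4]
R3 ← R3 + (2)·R1: [0, 8, -11, -4, 13, 5, 2]
R4 ← R4 + (2)·R1: [0, 10, -14, -8, 18, 6, -4]
R3 ← R3 + (2/5)·R2: [0, 0, 1/5, 12/5, -7/5, 1/5, 2/5]
R4 ← R4 + (1/2)·R2: [0, 0, 0, 0, 0, 0, -6]
The echelon form has 4 nonzero rows; the last pivot sits in the augmented column, so rank(M) = 3 but rank([M|b]) = 4.
Since the ranks differ, the system is inconsistent.
It has no solutions.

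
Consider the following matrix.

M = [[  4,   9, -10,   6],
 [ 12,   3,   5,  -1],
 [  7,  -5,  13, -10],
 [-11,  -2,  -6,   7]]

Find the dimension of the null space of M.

1

Row reduce to echelon form.
R2 ← R2 − (3)·R1: [0, -24, 35, -19]
R3 ← R3 − (7/4)·R1: [0, -83/4, 61/2, -41/2]
R4 ← R4 + (11/4)·R1: [0, 91/4, -67/2, 47/2]
R3 ← R3 − (83/96)·R2: [0, 0, 23/96, -391/96]
R4 ← R4 + (91/96)·R2: [0, 0, -31/96, 527/96]
R4 ← R4 + (31/23)·R3: [0, 0, 0, 0]
3 nonzero rows, so rank(M) = 3.
M has 4 columns; by rank–nullity, nullity = 4 − 3 = 1.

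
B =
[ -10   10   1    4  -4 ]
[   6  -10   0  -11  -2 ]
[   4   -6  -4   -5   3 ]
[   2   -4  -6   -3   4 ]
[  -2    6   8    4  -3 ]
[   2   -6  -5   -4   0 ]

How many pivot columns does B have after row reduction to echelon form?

4

Row reduce to echelon form.
R2 ← R2 + (3/5)·R1: [0, -4, 3/5, -43/5, -22/5]
R3 ← R3 + (2/5)·R1: [0, -2, -18/5, -17/5, 7/5]
R4 ← R4 + (1/5)·R1: [0, -2, -29/5, -11/5, 16/5]
R5 ← R5 − (1/5)·R1: [0, 4, 39/5, 16/5, -11/5]
R6 ← R6 + (1/5)·R1: [0, -4, -24/5, -16/5, -4/5]
R3 ← R3 − (1/2)·R2: [0, 0, -39/10, 9/10, 18/5]
R4 ← R4 − (1/2)·R2: [0, 0, -61/10, 21/10, 27/5]
R5 ← R5 + R2: [0, 0, 42/5, -27/5, -33/5]
R6 ← R6 − R2: [0, 0, -27/5, 27/5, 18/5]
R4 ← R4 − (61/39)·R3: [0, 0, 0, 9/13, -3/13]
R5 ← R5 + (28/13)·R3: [0, 0, 0, -45/13, 15/13]
R6 ← R6 − (18/13)·R3: [0, 0, 0, 54/13, -18/13]
R5 ← R5 + (5)·R4: [0, 0, 0, 0, 0]
R6 ← R6 − (6)·R4: [0, 0, 0, 0, 0]
Echelon form has 4 nonzero rows, so rank(B) = 4.
Each nonzero row contributes one pivot column: 4 pivot columns.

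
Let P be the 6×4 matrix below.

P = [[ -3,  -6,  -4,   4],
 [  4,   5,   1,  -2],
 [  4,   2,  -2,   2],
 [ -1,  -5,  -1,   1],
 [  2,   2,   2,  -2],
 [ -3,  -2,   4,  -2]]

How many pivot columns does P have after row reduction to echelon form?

Row reduce to echelon form.
R2 ← R2 + (4/3)·R1: [0, -3, -13/3, 10/3]
R3 ← R3 + (4/3)·R1: [0, -6, -22/3, 22/3]
R4 ← R4 − (1/3)·R1: [0, -3, 1/3, -1/3]
R5 ← R5 + (2/3)·R1: [0, -2, -2/3, 2/3]
R6 ← R6 − R1: [0, 4, 8, -6]
R3 ← R3 − (2)·R2: [0, 0, 4/3, 2/3]
R4 ← R4 − R2: [0, 0, 14/3, -11/3]
R5 ← R5 − (2/3)·R2: [0, 0, 20/9, -14/9]
R6 ← R6 + (4/3)·R2: [0, 0, 20/9, -14/9]
R4 ← R4 − (7/2)·R3: [0, 0, 0, -6]
R5 ← R5 − (5/3)·R3: [0, 0, 0, -8/3]
R6 ← R6 − (5/3)·R3: [0, 0, 0, -8/3]
R5 ← R5 − (4/9)·R4: [0, 0, 0, 0]
R6 ← R6 − (4/9)·R4: [0, 0, 0, 0]
Echelon form has 4 nonzero rows, so rank(P) = 4.
Each nonzero row contributes one pivot column: 4 pivot columns.

4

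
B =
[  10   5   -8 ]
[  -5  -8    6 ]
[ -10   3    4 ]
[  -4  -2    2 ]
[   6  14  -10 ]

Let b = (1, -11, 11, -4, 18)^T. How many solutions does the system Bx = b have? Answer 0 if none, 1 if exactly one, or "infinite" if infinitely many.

1

Row reduce the augmented matrix [B | b].
R2 ← R2 + (1/2)·R1: [0, -11/2, 2, -21/2]
R3 ← R3 + R1: [0, 8, -4, 12]
R4 ← R4 + (2/5)·R1: [0, 0, -6/5, -18/5]
R5 ← R5 − (3/5)·R1: [0, 11, -26/5, 87/5]
R3 ← R3 + (16/11)·R2: [0, 0, -12/11, -36/11]
R5 ← R5 + (2)·R2: [0, 0, -6/5, -18/5]
R4 ← R4 − (11/10)·R3: [0, 0, 0, 0]
R5 ← R5 − (11/10)·R3: [0, 0, 0, 0]
The echelon form has 3 nonzero rows, and every pivot lies in the first 3 columns, so rank(B) = rank([B|b]) = 3.
The system is consistent.
rank = 3 = number of unknowns, so the solution is unique.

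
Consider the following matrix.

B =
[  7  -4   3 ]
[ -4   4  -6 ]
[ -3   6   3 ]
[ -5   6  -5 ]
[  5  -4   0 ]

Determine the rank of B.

3

Row reduce to echelon form.
R2 ← R2 + (4/7)·R1: [0, 12/7, -30/7]
R3 ← R3 + (3/7)·R1: [0, 30/7, 30/7]
R4 ← R4 + (5/7)·R1: [0, 22/7, -20/7]
R5 ← R5 − (5/7)·R1: [0, -8/7, -15/7]
R3 ← R3 − (5/2)·R2: [0, 0, 15]
R4 ← R4 − (11/6)·R2: [0, 0, 5]
R5 ← R5 + (2/3)·R2: [0, 0, -5]
R4 ← R4 − (1/3)·R3: [0, 0, 0]
R5 ← R5 + (1/3)·R3: [0, 0, 0]
Echelon form has 3 nonzero rows, so rank(B) = 3.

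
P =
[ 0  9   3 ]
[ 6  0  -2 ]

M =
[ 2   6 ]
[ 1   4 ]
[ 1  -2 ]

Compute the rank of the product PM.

2

First compute PM:
[[ 12,  30],
 [ 10,  40]]
Now row reduce the product.
R2 ← R2 − (5/6)·R1: [0, 15]
2 nonzero rows, so rank(PM) = 2.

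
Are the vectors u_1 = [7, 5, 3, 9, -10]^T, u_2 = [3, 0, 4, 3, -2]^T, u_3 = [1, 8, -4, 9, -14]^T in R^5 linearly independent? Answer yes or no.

Form the matrix with these vectors as rows and row reduce.
R2 ← R2 − (3/7)·R1: [0, -15/7, 19/7, -6/7, 16/7]
R3 ← R3 − (1/7)·R1: [0, 51/7, -31/7, 54/7, -88/7]
R3 ← R3 + (17/5)·R2: [0, 0, 24/5, 24/5, -24/5]
3 nonzero rows, so the 3 vectors span a space of dimension 3.
Since 3 = 3, the vectors are linearly independent.

yes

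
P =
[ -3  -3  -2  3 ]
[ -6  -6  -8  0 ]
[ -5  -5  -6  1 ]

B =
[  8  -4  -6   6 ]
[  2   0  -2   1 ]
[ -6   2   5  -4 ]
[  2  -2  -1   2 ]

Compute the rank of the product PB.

2

First compute PB:
[[-12,   2,  11,  -7],
 [-12,   8,   8, -10],
 [-12,   6,   9,  -9]]
Now row reduce the product.
R2 ← R2 − R1: [0, 6, -3, -3]
R3 ← R3 − R1: [0, 4, -2, -2]
R3 ← R3 − (2/3)·R2: [0, 0, 0, 0]
2 nonzero rows, so rank(PB) = 2.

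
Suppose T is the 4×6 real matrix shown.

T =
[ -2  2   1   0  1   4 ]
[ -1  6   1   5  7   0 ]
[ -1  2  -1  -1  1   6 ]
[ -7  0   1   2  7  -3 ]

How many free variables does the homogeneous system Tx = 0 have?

2

Row reduce to echelon form.
R2 ← R2 − (1/2)·R1: [0, 5, 1/2, 5, 13/2, -2]
R3 ← R3 − (1/2)·R1: [0, 1, -3/2, -1, 1/2, 4]
R4 ← R4 − (7/2)·R1: [0, -7, -5/2, 2, 7/2, -17]
R3 ← R3 − (1/5)·R2: [0, 0, -8/5, -2, -4/5, 22/5]
R4 ← R4 + (7/5)·R2: [0, 0, -9/5, 9, 63/5, -99/5]
R4 ← R4 − (9/8)·R3: [0, 0, 0, 45/4, 27/2, -99/4]
4 nonzero rows, so rank(T) = 4.
T has 6 columns; by rank–nullity, nullity = 6 − 4 = 2.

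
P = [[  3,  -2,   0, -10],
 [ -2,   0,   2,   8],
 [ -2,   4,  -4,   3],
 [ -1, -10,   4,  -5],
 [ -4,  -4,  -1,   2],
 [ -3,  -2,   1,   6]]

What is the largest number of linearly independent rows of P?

4

Row reduce to echelon form.
R2 ← R2 + (2/3)·R1: [0, -4/3, 2, 4/3]
R3 ← R3 + (2/3)·R1: [0, 8/3, -4, -11/3]
R4 ← R4 + (1/3)·R1: [0, -32/3, 4, -25/3]
R5 ← R5 + (4/3)·R1: [0, -20/3, -1, -34/3]
R6 ← R6 + R1: [0, -4, 1, -4]
R3 ← R3 + (2)·R2: [0, 0, 0, -1]
R4 ← R4 − (8)·R2: [0, 0, -12, -19]
R5 ← R5 − (5)·R2: [0, 0, -11, -18]
R6 ← R6 − (3)·R2: [0, 0, -5, -8]
Swap R3 ↔ R4
R5 ← R5 − (11/12)·R3: [0, 0, 0, -7/12]
R6 ← R6 − (5/12)·R3: [0, 0, 0, -1/12]
R5 ← R5 − (7/12)·R4: [0, 0, 0, 0]
R6 ← R6 − (1/12)·R4: [0, 0, 0, 0]
Echelon form has 4 nonzero rows, so rank(P) = 4.
The rank gives the maximum number of linearly independent rows: 4.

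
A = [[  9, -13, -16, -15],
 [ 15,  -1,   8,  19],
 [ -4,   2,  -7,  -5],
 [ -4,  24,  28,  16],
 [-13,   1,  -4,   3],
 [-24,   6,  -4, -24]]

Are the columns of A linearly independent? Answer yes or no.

Row reduce A to echelon form.
R2 ← R2 − (5/3)·R1: [0, 62/3, 104/3, 44]
R3 ← R3 + (4/9)·R1: [0, -34/9, -127/9, -35/3]
R4 ← R4 + (4/9)·R1: [0, 164/9, 188/9, 28/3]
R5 ← R5 + (13/9)·R1: [0, -160/9, -244/9, -56/3]
R6 ← R6 + (8/3)·R1: [0, -86/3, -140/3, -64]
R3 ← R3 + (17/93)·R2: [0, 0, -241/31, -337/93]
R4 ← R4 − (82/93)·R2: [0, 0, -300/31, -2740/93]
R5 ← R5 + (80/93)·R2: [0, 0, 84/31, 1784/93]
R6 ← R6 + (43/31)·R2: [0, 0, 44/31, -92/31]
R4 ← R4 − (300/241)·R3: [0, 0, 0, -18040/723]
R5 ← R5 + (84/241)·R3: [0, 0, 0, 12956/723]
R6 ← R6 + (44/241)·R3: [0, 0, 0, -2624/723]
R5 ← R5 + (79/110)·R4: [0, 0, 0, 0]
R6 ← R6 − (8/55)·R4: [0, 0, 0, 0]
4 pivots among 4 columns.
Every column is a pivot column, so the columns are linearly independent.

yes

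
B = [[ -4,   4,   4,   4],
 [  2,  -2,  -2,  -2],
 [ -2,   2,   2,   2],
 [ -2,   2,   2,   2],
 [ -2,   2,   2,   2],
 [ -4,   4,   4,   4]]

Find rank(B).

1

Row reduce to echelon form.
R2 ← R2 + (1/2)·R1: [0, 0, 0, 0]
R3 ← R3 − (1/2)·R1: [0, 0, 0, 0]
R4 ← R4 − (1/2)·R1: [0, 0, 0, 0]
R5 ← R5 − (1/2)·R1: [0, 0, 0, 0]
R6 ← R6 − R1: [0, 0, 0, 0]
Echelon form has 1 nonzero row, so rank(B) = 1.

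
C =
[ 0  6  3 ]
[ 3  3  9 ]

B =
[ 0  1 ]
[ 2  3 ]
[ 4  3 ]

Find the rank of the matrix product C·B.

First compute CB:
[[ 24,  27],
 [ 42,  39]]
Now row reduce the product.
R2 ← R2 − (7/4)·R1: [0, -33/4]
2 nonzero rows, so rank(CB) = 2.

2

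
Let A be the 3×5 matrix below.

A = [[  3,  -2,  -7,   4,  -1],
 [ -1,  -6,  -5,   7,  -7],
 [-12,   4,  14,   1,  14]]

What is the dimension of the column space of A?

3

Row reduce to echelon form.
R2 ← R2 + (1/3)·R1: [0, -20/3, -22/3, 25/3, -22/3]
R3 ← R3 + (4)·R1: [0, -4, -14, 17, 10]
R3 ← R3 − (3/5)·R2: [0, 0, -48/5, 12, 72/5]
Echelon form has 3 nonzero rows, so rank(A) = 3.
The column space has dimension equal to the rank: 3.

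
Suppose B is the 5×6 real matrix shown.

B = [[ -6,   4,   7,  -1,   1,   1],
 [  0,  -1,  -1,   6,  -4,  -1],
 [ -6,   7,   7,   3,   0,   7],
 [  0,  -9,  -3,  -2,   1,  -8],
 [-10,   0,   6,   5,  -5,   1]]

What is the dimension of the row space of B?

5

Row reduce to echelon form.
R3 ← R3 − R1: [0, 3, 0, 4, -1, 6]
R5 ← R5 − (5/3)·R1: [0, -20/3, -17/3, 20/3, -20/3, -2/3]
R3 ← R3 + (3)·R2: [0, 0, -3, 22, -13, 3]
R4 ← R4 − (9)·R2: [0, 0, 6, -56, 37, 1]
R5 ← R5 − (20/3)·R2: [0, 0, 1, -100/3, 20, 6]
R4 ← R4 + (2)·R3: [0, 0, 0, -12, 11, 7]
R5 ← R5 + (1/3)·R3: [0, 0, 0, -26, 47/3, 7]
R5 ← R5 − (13/6)·R4: [0, 0, 0, 0, -49/6, -49/6]
Echelon form has 5 nonzero rows, so rank(B) = 5.
The row space has dimension equal to the rank: 5.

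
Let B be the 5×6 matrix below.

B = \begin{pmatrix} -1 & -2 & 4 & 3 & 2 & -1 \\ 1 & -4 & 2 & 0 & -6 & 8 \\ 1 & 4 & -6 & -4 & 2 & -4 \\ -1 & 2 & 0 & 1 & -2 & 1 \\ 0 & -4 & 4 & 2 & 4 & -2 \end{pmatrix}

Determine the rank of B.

3

Row reduce to echelon form.
R2 ← R2 + R1: [0, -6, 6, 3, -4, 7]
R3 ← R3 + R1: [0, 2, -2, -1, 4, -5]
R4 ← R4 − R1: [0, 4, -4, -2, -4, 2]
R3 ← R3 + (1/3)·R2: [0, 0, 0, 0, 8/3, -8/3]
R4 ← R4 + (2/3)·R2: [0, 0, 0, 0, -20/3, 20/3]
R5 ← R5 − (2/3)·R2: [0, 0, 0, 0, 20/3, -20/3]
R4 ← R4 + (5/2)·R3: [0, 0, 0, 0, 0, 0]
R5 ← R5 − (5/2)·R3: [0, 0, 0, 0, 0, 0]
Echelon form has 3 nonzero rows, so rank(B) = 3.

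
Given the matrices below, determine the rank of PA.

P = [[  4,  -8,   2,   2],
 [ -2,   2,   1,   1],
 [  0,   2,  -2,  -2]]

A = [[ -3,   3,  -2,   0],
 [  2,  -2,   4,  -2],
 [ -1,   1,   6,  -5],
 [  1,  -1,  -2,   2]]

First compute PA:
[[-28,  28, -32,  10],
 [ 10, -10,  16,  -7],
 [  4,  -4,   0,   2]]
Now row reduce the product.
R2 ← R2 + (5/14)·R1: [0, 0, 32/7, -24/7]
R3 ← R3 + (1/7)·R1: [0, 0, -32/7, 24/7]
R3 ← R3 + R2: [0, 0, 0, 0]
2 nonzero rows, so rank(PA) = 2.

2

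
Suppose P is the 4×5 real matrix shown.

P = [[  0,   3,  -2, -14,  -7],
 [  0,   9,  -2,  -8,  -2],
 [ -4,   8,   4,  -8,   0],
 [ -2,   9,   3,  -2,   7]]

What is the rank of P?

Row reduce to echelon form.
Swap R1 ↔ R3
R4 ← R4 − (1/2)·R1: [0, 5, 1, 2, 7]
R3 ← R3 − (1/3)·R2: [0, 0, -4/3, -34/3, -19/3]
R4 ← R4 − (5/9)·R2: [0, 0, 19/9, 58/9, 73/9]
R4 ← R4 + (19/12)·R3: [0, 0, 0, -23/2, -23/12]
Echelon form has 4 nonzero rows, so rank(P) = 4.

4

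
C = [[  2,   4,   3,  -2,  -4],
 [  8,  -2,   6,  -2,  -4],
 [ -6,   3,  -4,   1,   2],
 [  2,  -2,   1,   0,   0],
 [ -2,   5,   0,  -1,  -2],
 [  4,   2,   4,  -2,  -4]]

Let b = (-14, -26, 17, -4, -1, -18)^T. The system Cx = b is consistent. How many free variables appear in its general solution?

3

Row reduce the augmented matrix [C | b].
R2 ← R2 − (4)·R1: [0, -18, -6, 6, 12, 30]
R3 ← R3 + (3)·R1: [0, 15, 5, -5, -10, -25]
R4 ← R4 − R1: [0, -6, -2, 2, 4, 10]
R5 ← R5 + R1: [0, 9, 3, -3, -6, -15]
R6 ← R6 − (2)·R1: [0, -6, -2, 2, 4, 10]
R3 ← R3 + (5/6)·R2: [0, 0, 0, 0, 0, 0]
R4 ← R4 − (1/3)·R2: [0, 0, 0, 0, 0, 0]
R5 ← R5 + (1/2)·R2: [0, 0, 0, 0, 0, 0]
R6 ← R6 − (1/3)·R2: [0, 0, 0, 0, 0, 0]
The echelon form has 2 nonzero rows, and every pivot lies in the first 5 columns, so rank(C) = rank([C|b]) = 2.
The system is consistent.
Free variables = (unknowns) − (rank) = 5 − 2 = 3.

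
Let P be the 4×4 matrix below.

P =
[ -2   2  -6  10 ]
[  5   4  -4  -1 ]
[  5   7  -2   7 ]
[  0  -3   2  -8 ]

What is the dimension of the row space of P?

3

Row reduce to echelon form.
R2 ← R2 + (5/2)·R1: [0, 9, -19, 24]
R3 ← R3 + (5/2)·R1: [0, 12, -17, 32]
R3 ← R3 − (4/3)·R2: [0, 0, 25/3, 0]
R4 ← R4 + (1/3)·R2: [0, 0, -13/3, 0]
R4 ← R4 + (13/25)·R3: [0, 0, 0, 0]
Echelon form has 3 nonzero rows, so rank(P) = 3.
The row space has dimension equal to the rank: 3.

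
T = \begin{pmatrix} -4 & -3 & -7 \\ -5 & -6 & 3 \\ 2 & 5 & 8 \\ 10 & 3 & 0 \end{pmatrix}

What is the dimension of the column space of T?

Row reduce to echelon form.
R2 ← R2 − (5/4)·R1: [0, -9/4, 47/4]
R3 ← R3 + (1/2)·R1: [0, 7/2, 9/2]
R4 ← R4 + (5/2)·R1: [0, -9/2, -35/2]
R3 ← R3 + (14/9)·R2: [0, 0, 205/9]
R4 ← R4 − (2)·R2: [0, 0, -41]
R4 ← R4 + (9/5)·R3: [0, 0, 0]
Echelon form has 3 nonzero rows, so rank(T) = 3.
The column space has dimension equal to the rank: 3.

3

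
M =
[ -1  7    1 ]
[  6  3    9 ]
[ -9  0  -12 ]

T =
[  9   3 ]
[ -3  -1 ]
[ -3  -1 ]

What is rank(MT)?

First compute MT:
[[-33, -11],
 [ 18,   6],
 [-45, -15]]
Now row reduce the product.
R2 ← R2 + (6/11)·R1: [0, 0]
R3 ← R3 − (15/11)·R1: [0, 0]
1 nonzero row, so rank(MT) = 1.

1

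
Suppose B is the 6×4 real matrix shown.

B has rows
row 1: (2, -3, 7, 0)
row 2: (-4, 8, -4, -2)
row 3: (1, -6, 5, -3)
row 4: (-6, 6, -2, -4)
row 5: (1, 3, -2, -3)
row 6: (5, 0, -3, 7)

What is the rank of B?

Row reduce to echelon form.
R2 ← R2 + (2)·R1: [0, 2, 10, -2]
R3 ← R3 − (1/2)·R1: [0, -9/2, 3/2, -3]
R4 ← R4 + (3)·R1: [0, -3, 19, -4]
R5 ← R5 − (1/2)·R1: [0, 9/2, -11/2, -3]
R6 ← R6 − (5/2)·R1: [0, 15/2, -41/2, 7]
R3 ← R3 + (9/4)·R2: [0, 0, 24, -15/2]
R4 ← R4 + (3/2)·R2: [0, 0, 34, -7]
R5 ← R5 − (9/4)·R2: [0, 0, -28, 3/2]
R6 ← R6 − (15/4)·R2: [0, 0, -58, 29/2]
R4 ← R4 − (17/12)·R3: [0, 0, 0, 29/8]
R5 ← R5 + (7/6)·R3: [0, 0, 0, -29/4]
R6 ← R6 + (29/12)·R3: [0, 0, 0, -29/8]
R5 ← R5 + (2)·R4: [0, 0, 0, 0]
R6 ← R6 + R4: [0, 0, 0, 0]
Echelon form has 4 nonzero rows, so rank(B) = 4.

4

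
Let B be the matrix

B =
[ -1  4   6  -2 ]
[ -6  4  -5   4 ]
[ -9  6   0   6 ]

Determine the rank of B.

3

Row reduce to echelon form.
R2 ← R2 − (6)·R1: [0, -20, -41, 16]
R3 ← R3 − (9)·R1: [0, -30, -54, 24]
R3 ← R3 − (3/2)·R2: [0, 0, 15/2, 0]
Echelon form has 3 nonzero rows, so rank(B) = 3.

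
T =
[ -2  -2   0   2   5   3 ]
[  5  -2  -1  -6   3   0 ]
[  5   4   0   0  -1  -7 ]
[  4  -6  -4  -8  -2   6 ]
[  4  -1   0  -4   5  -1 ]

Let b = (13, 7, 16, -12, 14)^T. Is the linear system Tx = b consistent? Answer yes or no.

yes

Row reduce the augmented matrix [T | b].
R2 ← R2 + (5/2)·R1: [0, -7, -1, -1, 31/2, 15/2, 79/2]
R3 ← R3 + (5/2)·R1: [0, -1, 0, 5, 23/2, 1/2, 97/2]
R4 ← R4 + (2)·R1: [0, -10, -4, -4, 8, 12, 14]
R5 ← R5 + (2)·R1: [0, -5, 0, 0, 15, 5, 40]
R3 ← R3 − (1/7)·R2: [0, 0, 1/7, 36/7, 65/7, -4/7, 300/7]
R4 ← R4 − (10/7)·R2: [0, 0, -18/7, -18/7, -99/7, 9/7, -297/7]
R5 ← R5 − (5/7)·R2: [0, 0, 5/7, 5/7, 55/14, -5/14, 165/14]
R4 ← R4 + (18)·R3: [0, 0, 0, 90, 153, -9, 729]
R5 ← R5 − (5)·R3: [0, 0, 0, -25, -85/2, 5/2, -405/2]
R5 ← R5 + (5/18)·R4: [0, 0, 0, 0, 0, 0, 0]
The echelon form has 4 nonzero rows, and every pivot lies in the first 6 columns, so rank(T) = rank([T|b]) = 4.
The system is consistent.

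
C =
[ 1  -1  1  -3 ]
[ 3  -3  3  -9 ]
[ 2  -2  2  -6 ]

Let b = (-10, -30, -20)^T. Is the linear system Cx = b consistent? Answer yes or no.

Row reduce the augmented matrix [C | b].
R2 ← R2 − (3)·R1: [0, 0, 0, 0, 0]
R3 ← R3 − (2)·R1: [0, 0, 0, 0, 0]
The echelon form has 1 nonzero rows, and every pivot lies in the first 4 columns, so rank(C) = rank([C|b]) = 1.
The system is consistent.

yes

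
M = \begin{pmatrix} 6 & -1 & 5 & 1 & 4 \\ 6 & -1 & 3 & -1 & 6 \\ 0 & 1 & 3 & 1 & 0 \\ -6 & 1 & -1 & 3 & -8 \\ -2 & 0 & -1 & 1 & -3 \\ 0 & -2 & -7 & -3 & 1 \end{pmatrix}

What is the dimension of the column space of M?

3

Row reduce to echelon form.
R2 ← R2 − R1: [0, 0, -2, -2, 2]
R4 ← R4 + R1: [0, 0, 4, 4, -4]
R5 ← R5 + (1/3)·R1: [0, -1/3, 2/3, 4/3, -5/3]
Swap R2 ↔ R3
R5 ← R5 + (1/3)·R2: [0, 0, 5/3, 5/3, -5/3]
R6 ← R6 + (2)·R2: [0, 0, -1, -1, 1]
R4 ← R4 + (2)·R3: [0, 0, 0, 0, 0]
R5 ← R5 + (5/6)·R3: [0, 0, 0, 0, 0]
R6 ← R6 − (1/2)·R3: [0, 0, 0, 0, 0]
Echelon form has 3 nonzero rows, so rank(M) = 3.
The column space has dimension equal to the rank: 3.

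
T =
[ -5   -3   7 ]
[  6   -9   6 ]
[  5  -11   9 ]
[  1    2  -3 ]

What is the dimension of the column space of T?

Row reduce to echelon form.
R2 ← R2 + (6/5)·R1: [0, -63/5, 72/5]
R3 ← R3 + R1: [0, -14, 16]
R4 ← R4 + (1/5)·R1: [0, 7/5, -8/5]
R3 ← R3 − (10/9)·R2: [0, 0, 0]
R4 ← R4 + (1/9)·R2: [0, 0, 0]
Echelon form has 2 nonzero rows, so rank(T) = 2.
The column space has dimension equal to the rank: 2.

2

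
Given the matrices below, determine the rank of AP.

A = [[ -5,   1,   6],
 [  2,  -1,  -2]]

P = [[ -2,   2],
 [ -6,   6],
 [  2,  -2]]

1

First compute AP:
[[ 16, -16],
 [ -2,   2]]
Now row reduce the product.
R2 ← R2 + (1/8)·R1: [0, 0]
1 nonzero row, so rank(AP) = 1.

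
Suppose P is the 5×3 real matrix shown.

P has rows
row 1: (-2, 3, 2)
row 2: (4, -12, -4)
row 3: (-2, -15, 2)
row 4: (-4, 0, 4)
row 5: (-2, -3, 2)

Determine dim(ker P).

1

Row reduce to echelon form.
R2 ← R2 + (2)·R1: [0, -6, 0]
R3 ← R3 − R1: [0, -18, 0]
R4 ← R4 − (2)·R1: [0, -6, 0]
R5 ← R5 − R1: [0, -6, 0]
R3 ← R3 − (3)·R2: [0, 0, 0]
R4 ← R4 − R2: [0, 0, 0]
R5 ← R5 − R2: [0, 0, 0]
2 nonzero rows, so rank(P) = 2.
P has 3 columns; by rank–nullity, nullity = 3 − 2 = 1.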